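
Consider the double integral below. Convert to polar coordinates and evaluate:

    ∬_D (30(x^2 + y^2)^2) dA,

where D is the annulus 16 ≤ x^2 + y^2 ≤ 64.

The region D is 4 ≤ r ≤ 8, 0 ≤ θ ≤ 2π in polar coordinates, where x = r cos(θ), y = r sin(θ), and dA = r dr dθ.

Under the substitution, the integrand becomes 30r^4, so

    ∬_D (30(x^2 + y^2)^2) dA = ∫_{0}^{2π} ∫_{4}^{8} (30r^4) · r dr dθ.

Inner integral (in r): ∫_{4}^{8} (30r^4) · r dr = 1290240.

Outer integral (in θ): ∫_{0}^{2π} (1290240) dθ = 2580480π.

Therefore ∬_D (30(x^2 + y^2)^2) dA = 2580480π.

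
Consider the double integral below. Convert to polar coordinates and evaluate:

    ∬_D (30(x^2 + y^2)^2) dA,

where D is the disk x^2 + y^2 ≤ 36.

The region D is 0 ≤ r ≤ 6, 0 ≤ θ ≤ 2π in polar coordinates, where x = r cos(θ), y = r sin(θ), and dA = r dr dθ.

Under the substitution, the integrand becomes 30r^4, so

    ∬_D (30(x^2 + y^2)^2) dA = ∫_{0}^{2π} ∫_{0}^{6} (30r^4) · r dr dθ.

Inner integral (in r): ∫_{0}^{6} (30r^4) · r dr = 233280.

Outer integral (in θ): ∫_{0}^{2π} (233280) dθ = 466560π.

Therefore ∬_D (30(x^2 + y^2)^2) dA = 466560π.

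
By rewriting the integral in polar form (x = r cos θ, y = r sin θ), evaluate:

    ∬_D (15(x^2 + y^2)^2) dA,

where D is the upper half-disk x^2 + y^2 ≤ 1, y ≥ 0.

The region D is 0 ≤ r ≤ 1, 0 ≤ θ ≤ π in polar coordinates, where x = r cos(θ), y = r sin(θ), and dA = r dr dθ.

Under the substitution, the integrand becomes 15r^4, so

    ∬_D (15(x^2 + y^2)^2) dA = ∫_{0}^{π} ∫_{0}^{1} (15r^4) · r dr dθ.

Inner integral (in r): ∫_{0}^{1} (15r^4) · r dr = 5/2.

Outer integral (in θ): ∫_{0}^{π} (5/2) dθ = 5π/2.

Therefore ∬_D (15(x^2 + y^2)^2) dA = 5π/2.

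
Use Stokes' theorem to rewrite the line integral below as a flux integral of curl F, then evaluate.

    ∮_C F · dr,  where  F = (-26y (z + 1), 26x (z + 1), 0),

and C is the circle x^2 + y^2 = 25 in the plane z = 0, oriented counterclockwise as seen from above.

Let S be the flat disk x^2 + y^2 ≤ 25 in the plane z = 0, with upward unit normal n̂ = ẑ. By Stokes' theorem,

    ∮_C F · dr = ∬_S (∇ × F) · n̂ dS = ∬_D (curl F)_z dA,

where D is the disk x^2 + y^2 ≤ 25.

Compute the curl of F = (-26y (z + 1), 26x (z + 1), 0):
    (∇ × F)_x = ∂F_z/∂y - ∂F_y/∂z = -26x,
    (∇ × F)_y = ∂F_x/∂z - ∂F_z/∂x = -26y,
    (∇ × F)_z = ∂F_y/∂x - ∂F_x/∂y = 52z + 52.

On z = 0, (curl F)_z = 52.

Convert to polar (x = r cos θ, y = r sin θ, dA = r dr dθ); the integrand becomes 52, so

    ∬_D (curl F)_z dA = ∫_0^{2π} ∫_0^{5} (52) · r dr dθ.

Inner (r from 0 to 5): 650.
Outer (θ from 0 to 2π): 1300π.

Therefore ∮_C F · dr = 1300π.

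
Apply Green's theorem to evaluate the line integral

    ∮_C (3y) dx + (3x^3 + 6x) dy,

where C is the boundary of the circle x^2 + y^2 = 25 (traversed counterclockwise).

Green's theorem converts the closed line integral into a double integral over the enclosed region D:

    ∮_C P dx + Q dy = ∬_D (∂Q/∂x - ∂P/∂y) dA.

Here P = 3y, Q = 3x^3 + 6x, so

    ∂Q/∂x = 9x^2 + 6,    ∂P/∂y = 3,
    ∂Q/∂x - ∂P/∂y = 9x^2 + 3.

D is the region x^2 + y^2 ≤ 25. Evaluating the double integral:

In polar coordinates (x = r cos θ, y = r sin θ, dA = r dr dθ) the integrand becomes 9r^2cos(θ)^2 + 3, so

    ∬_D (9x^2 + 3) dA = ∫_0^{2π} ∫_0^{5} (9r^2cos(θ)^2 + 3) · r dr dθ.

Inner (r from 0 to 5): 5625cos(θ)^2/4 + 75/2.
Outer (θ from 0 to 2π): 5925π/4.

Therefore ∮_C P dx + Q dy = 5925π/4.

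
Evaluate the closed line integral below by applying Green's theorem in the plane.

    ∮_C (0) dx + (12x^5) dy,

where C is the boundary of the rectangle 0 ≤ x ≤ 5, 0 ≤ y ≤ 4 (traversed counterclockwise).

Green's theorem converts the closed line integral into a double integral over the enclosed region D:

    ∮_C P dx + Q dy = ∬_D (∂Q/∂x - ∂P/∂y) dA.

Here P = 0, Q = 12x^5, so

    ∂Q/∂x = 60x^4,    ∂P/∂y = 0,
    ∂Q/∂x - ∂P/∂y = 60x^4.

D is the region 0 ≤ x ≤ 5, 0 ≤ y ≤ 4. Evaluating the double integral:

    ∬_D (60x^4) dA = ∫_0^{5} ∫_0^{4} (60x^4) dy dx.

Inner (y from 0 to 4): 240x^4.
Outer (x from 0 to 5): 150000.

Therefore ∮_C P dx + Q dy = 150000.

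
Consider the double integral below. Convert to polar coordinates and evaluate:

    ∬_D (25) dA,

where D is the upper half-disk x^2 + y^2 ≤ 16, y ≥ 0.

The region D is 0 ≤ r ≤ 4, 0 ≤ θ ≤ π in polar coordinates, where x = r cos(θ), y = r sin(θ), and dA = r dr dθ.

Under the substitution, the integrand becomes 25, so

    ∬_D (25) dA = ∫_{0}^{π} ∫_{0}^{4} (25) · r dr dθ.

Inner integral (in r): ∫_{0}^{4} (25) · r dr = 200.

Outer integral (in θ): ∫_{0}^{π} (200) dθ = 200π.

Therefore ∬_D (25) dA = 200π.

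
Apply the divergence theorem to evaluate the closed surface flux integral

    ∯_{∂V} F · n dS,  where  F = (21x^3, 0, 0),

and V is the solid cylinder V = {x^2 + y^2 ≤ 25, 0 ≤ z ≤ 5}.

By the divergence theorem,

    ∯_{∂V} F · n dS = ∭_V (∇ · F) dV.

Compute the divergence:
    ∇ · F = ∂F_x/∂x + ∂F_y/∂y + ∂F_z/∂z = 63x^2 + 0 + 0 = 63x^2.

In cylindrical coordinates, x = r cos(θ), y = r sin(θ), z = z, dV = r dr dθ dz, with 0 ≤ r ≤ 5, 0 ≤ θ ≤ 2π, 0 ≤ z ≤ 5.

The integrand, after substitution and multiplying by the volume element, becomes (63r^2cos(θ)^2) · r, so

    ∭_V (∇·F) dV = ∫_0^{2π} ∫_0^{5} ∫_0^{5} (63r^2cos(θ)^2) · r dz dr dθ.

Inner (z from 0 to 5): 315r^3cos(θ)^2.
Middle (r from 0 to 5): 196875cos(θ)^2/4.
Outer (θ from 0 to 2π): 196875π/4.

Therefore ∯_{∂V} F · n dS = 196875π/4.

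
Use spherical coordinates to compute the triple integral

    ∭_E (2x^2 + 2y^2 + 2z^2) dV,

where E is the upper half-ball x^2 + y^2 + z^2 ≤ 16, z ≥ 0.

In spherical coordinates, x = ρ sin(φ) cos(θ), y = ρ sin(φ) sin(θ), z = ρ cos(φ), and dV = ρ^2 sin(φ) dρ dφ dθ.

The integrand becomes 2ρ^2, so

    ∭_E (2x^2 + 2y^2 + 2z^2) dV = ∫_{0}^{2π} ∫_{0}^{π/2} ∫_{0}^{4} (2ρ^2) · ρ^2 sin(φ) dρ dφ dθ.

Inner (ρ): 2048sin(φ)/5.
Middle (φ): 2048/5.
Outer (θ): 4096π/5.

Therefore the triple integral equals 4096π/5.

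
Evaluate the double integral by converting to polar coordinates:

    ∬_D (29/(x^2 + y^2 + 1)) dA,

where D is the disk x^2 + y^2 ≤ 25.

The region D is 0 ≤ r ≤ 5, 0 ≤ θ ≤ 2π in polar coordinates, where x = r cos(θ), y = r sin(θ), and dA = r dr dθ.

Under the substitution, the integrand becomes 29/(r^2 + 1), so

    ∬_D (29/(x^2 + y^2 + 1)) dA = ∫_{0}^{2π} ∫_{0}^{5} (29/(r^2 + 1)) · r dr dθ.

Inner integral (in r): ∫_{0}^{5} (29/(r^2 + 1)) · r dr = 29log(26)/2.

Outer integral (in θ): ∫_{0}^{2π} (29log(26)/2) dθ = 29π log(26).

Therefore ∬_D (29/(x^2 + y^2 + 1)) dA = 29π log(26).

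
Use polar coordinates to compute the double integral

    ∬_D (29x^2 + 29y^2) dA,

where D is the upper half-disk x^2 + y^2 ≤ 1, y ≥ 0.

The region D is 0 ≤ r ≤ 1, 0 ≤ θ ≤ π in polar coordinates, where x = r cos(θ), y = r sin(θ), and dA = r dr dθ.

Under the substitution, the integrand becomes 29r^2, so

    ∬_D (29x^2 + 29y^2) dA = ∫_{0}^{π} ∫_{0}^{1} (29r^2) · r dr dθ.

Inner integral (in r): ∫_{0}^{1} (29r^2) · r dr = 29/4.

Outer integral (in θ): ∫_{0}^{π} (29/4) dθ = 29π/4.

Therefore ∬_D (29x^2 + 29y^2) dA = 29π/4.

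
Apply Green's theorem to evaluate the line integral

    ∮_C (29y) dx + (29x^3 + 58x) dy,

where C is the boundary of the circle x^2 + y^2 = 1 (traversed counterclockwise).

Green's theorem converts the closed line integral into a double integral over the enclosed region D:

    ∮_C P dx + Q dy = ∬_D (∂Q/∂x - ∂P/∂y) dA.

Here P = 29y, Q = 29x^3 + 58x, so

    ∂Q/∂x = 87x^2 + 58,    ∂P/∂y = 29,
    ∂Q/∂x - ∂P/∂y = 87x^2 + 29.

D is the region x^2 + y^2 ≤ 1. Evaluating the double integral:

In polar coordinates (x = r cos θ, y = r sin θ, dA = r dr dθ) the integrand becomes 87r^2cos(θ)^2 + 29, so

    ∬_D (87x^2 + 29) dA = ∫_0^{2π} ∫_0^{1} (87r^2cos(θ)^2 + 29) · r dr dθ.

Inner (r from 0 to 1): 87cos(θ)^2/4 + 29/2.
Outer (θ from 0 to 2π): 203π/4.

Therefore ∮_C P dx + Q dy = 203π/4.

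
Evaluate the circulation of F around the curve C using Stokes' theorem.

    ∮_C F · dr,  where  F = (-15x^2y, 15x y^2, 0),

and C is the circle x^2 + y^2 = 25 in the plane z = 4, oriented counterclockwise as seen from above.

Let S be the flat disk x^2 + y^2 ≤ 25 in the plane z = 4, with upward unit normal n̂ = ẑ. By Stokes' theorem,

    ∮_C F · dr = ∬_S (∇ × F) · n̂ dS = ∬_D (curl F)_z dA,

where D is the disk x^2 + y^2 ≤ 25.

Compute the curl of F = (-15x^2y, 15x y^2, 0):
    (∇ × F)_x = ∂F_z/∂y - ∂F_y/∂z = 0,
    (∇ × F)_y = ∂F_x/∂z - ∂F_z/∂x = 0,
    (∇ × F)_z = ∂F_y/∂x - ∂F_x/∂y = 15x^2 + 15y^2.

On z = 4, (curl F)_z = 15x^2 + 15y^2.

Convert to polar (x = r cos θ, y = r sin θ, dA = r dr dθ); the integrand becomes 15r^2, so

    ∬_D (curl F)_z dA = ∫_0^{2π} ∫_0^{5} (15r^2) · r dr dθ.

Inner (r from 0 to 5): 9375/4.
Outer (θ from 0 to 2π): 9375π/2.

Therefore ∮_C F · dr = 9375π/2.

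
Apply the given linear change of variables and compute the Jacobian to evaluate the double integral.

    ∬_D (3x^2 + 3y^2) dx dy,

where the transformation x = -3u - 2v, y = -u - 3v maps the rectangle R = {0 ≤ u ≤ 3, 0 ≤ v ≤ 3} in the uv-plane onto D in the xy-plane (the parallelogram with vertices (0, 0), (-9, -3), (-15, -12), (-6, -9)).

Compute the Jacobian determinant of (x, y) with respect to (u, v):

    ∂(x,y)/∂(u,v) = | -3  -2 | = (-3)(-3) - (-2)(-1) = 7.
                   | -1  -3 |

Its absolute value is |J| = 7 (the area scaling factor).

Substituting x = -3u - 2v, y = -u - 3v into the integrand,

    3x^2 + 3y^2 → 30u^2 + 54u v + 39v^2,

so the integral becomes

    ∬_R (30u^2 + 54u v + 39v^2) · |J| du dv = ∫_0^3 ∫_0^3 (210u^2 + 378u v + 273v^2) dv du.

Inner (v): 630u^2 + 1701u + 2457.
Outer (u): 41391/2.

Therefore ∬_D (3x^2 + 3y^2) dx dy = 41391/2.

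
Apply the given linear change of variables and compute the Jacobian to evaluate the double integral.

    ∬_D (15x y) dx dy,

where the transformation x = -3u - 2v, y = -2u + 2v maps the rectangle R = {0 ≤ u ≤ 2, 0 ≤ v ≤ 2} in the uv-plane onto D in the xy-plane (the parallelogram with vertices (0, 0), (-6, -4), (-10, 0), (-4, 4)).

Compute the Jacobian determinant of (x, y) with respect to (u, v):

    ∂(x,y)/∂(u,v) = | -3  -2 | = (-3)(2) - (-2)(-2) = -10.
                   | -2  2 |

Its absolute value is |J| = 10 (the area scaling factor).

Substituting x = -3u - 2v, y = -2u + 2v into the integrand,

    15x y → 90u^2 - 30u v - 60v^2,

so the integral becomes

    ∬_R (90u^2 - 30u v - 60v^2) · |J| du dv = ∫_0^2 ∫_0^2 (900u^2 - 300u v - 600v^2) dv du.

Inner (v): 1800u^2 - 600u - 1600.
Outer (u): 400.

Therefore ∬_D (15x y) dx dy = 400.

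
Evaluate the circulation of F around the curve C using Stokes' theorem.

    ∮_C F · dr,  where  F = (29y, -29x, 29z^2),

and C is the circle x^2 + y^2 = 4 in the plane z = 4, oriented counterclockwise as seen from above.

Let S be the flat disk x^2 + y^2 ≤ 4 in the plane z = 4, with upward unit normal n̂ = ẑ. By Stokes' theorem,

    ∮_C F · dr = ∬_S (∇ × F) · n̂ dS = ∬_D (curl F)_z dA,

where D is the disk x^2 + y^2 ≤ 4.

Compute the curl of F = (29y, -29x, 29z^2):
    (∇ × F)_x = ∂F_z/∂y - ∂F_y/∂z = 0,
    (∇ × F)_y = ∂F_x/∂z - ∂F_z/∂x = 0,
    (∇ × F)_z = ∂F_y/∂x - ∂F_x/∂y = -58.

On z = 4, (curl F)_z = -58.

Convert to polar (x = r cos θ, y = r sin θ, dA = r dr dθ); the integrand becomes -58, so

    ∬_D (curl F)_z dA = ∫_0^{2π} ∫_0^{2} (-58) · r dr dθ.

Inner (r from 0 to 2): -116.
Outer (θ from 0 to 2π): -232π.

Therefore ∮_C F · dr = -232π.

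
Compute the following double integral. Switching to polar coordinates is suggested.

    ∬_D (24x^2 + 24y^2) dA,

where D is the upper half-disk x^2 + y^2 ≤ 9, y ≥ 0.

The region D is 0 ≤ r ≤ 3, 0 ≤ θ ≤ π in polar coordinates, where x = r cos(θ), y = r sin(θ), and dA = r dr dθ.

Under the substitution, the integrand becomes 24r^2, so

    ∬_D (24x^2 + 24y^2) dA = ∫_{0}^{π} ∫_{0}^{3} (24r^2) · r dr dθ.

Inner integral (in r): ∫_{0}^{3} (24r^2) · r dr = 486.

Outer integral (in θ): ∫_{0}^{π} (486) dθ = 486π.

Therefore ∬_D (24x^2 + 24y^2) dA = 486π.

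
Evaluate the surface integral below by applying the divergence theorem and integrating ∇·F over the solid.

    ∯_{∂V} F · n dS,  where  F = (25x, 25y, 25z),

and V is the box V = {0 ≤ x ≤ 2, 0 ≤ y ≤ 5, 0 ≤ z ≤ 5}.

By the divergence theorem,

    ∯_{∂V} F · n dS = ∭_V (∇ · F) dV.

Compute the divergence:
    ∇ · F = ∂F_x/∂x + ∂F_y/∂y + ∂F_z/∂z = 25 + 25 + 25 = 75.

V is a rectangular box, so dV = dx dy dz with 0 ≤ x ≤ 2, 0 ≤ y ≤ 5, 0 ≤ z ≤ 5.

Integrate (75) over V as an iterated integral:

    ∭_V (∇·F) dV = ∫_0^{2} ∫_0^{5} ∫_0^{5} (75) dz dy dx.

Inner (z from 0 to 5): 375.
Middle (y from 0 to 5): 1875.
Outer (x from 0 to 2): 3750.

Therefore ∯_{∂V} F · n dS = 3750.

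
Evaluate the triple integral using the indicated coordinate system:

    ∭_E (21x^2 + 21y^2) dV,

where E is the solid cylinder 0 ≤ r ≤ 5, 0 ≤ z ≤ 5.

In cylindrical coordinates, x = r cos(θ), y = r sin(θ), z = z, and dV = r dr dθ dz.

The integrand becomes 21r^2, so

    ∭_E (21x^2 + 21y^2) dV = ∫_{0}^{2π} ∫_{0}^{5} ∫_{0}^{5} (21r^2) · r dz dr dθ.

Inner (z): 105r^3.
Middle (r from 0 to 5): 65625/4.
Outer (θ): 65625π/2.

Therefore the triple integral equals 65625π/2.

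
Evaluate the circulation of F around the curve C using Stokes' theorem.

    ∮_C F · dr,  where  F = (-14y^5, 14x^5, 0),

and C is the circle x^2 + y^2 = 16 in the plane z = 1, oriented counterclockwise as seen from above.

Let S be the flat disk x^2 + y^2 ≤ 16 in the plane z = 1, with upward unit normal n̂ = ẑ. By Stokes' theorem,

    ∮_C F · dr = ∬_S (∇ × F) · n̂ dS = ∬_D (curl F)_z dA,

where D is the disk x^2 + y^2 ≤ 16.

Compute the curl of F = (-14y^5, 14x^5, 0):
    (∇ × F)_x = ∂F_z/∂y - ∂F_y/∂z = 0,
    (∇ × F)_y = ∂F_x/∂z - ∂F_z/∂x = 0,
    (∇ × F)_z = ∂F_y/∂x - ∂F_x/∂y = 70x^4 + 70y^4.

On z = 1, (curl F)_z = 70x^4 + 70y^4.

Convert to polar (x = r cos θ, y = r sin θ, dA = r dr dθ); the integrand becomes 70r^4(sin(θ)^4 + cos(θ)^4), so

    ∬_D (curl F)_z dA = ∫_0^{2π} ∫_0^{4} (70r^4(sin(θ)^4 + cos(θ)^4)) · r dr dθ.

Inner (r from 0 to 4): 143360sin(θ)^4/3 + 143360cos(θ)^4/3.
Outer (θ from 0 to 2π): 71680π.

Therefore ∮_C F · dr = 71680π.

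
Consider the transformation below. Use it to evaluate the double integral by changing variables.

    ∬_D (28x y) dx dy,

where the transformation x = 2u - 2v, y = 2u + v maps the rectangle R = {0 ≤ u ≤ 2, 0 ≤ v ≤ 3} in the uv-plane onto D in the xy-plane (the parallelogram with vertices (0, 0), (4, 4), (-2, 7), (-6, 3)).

Compute the Jacobian determinant of (x, y) with respect to (u, v):

    ∂(x,y)/∂(u,v) = | 2  -2 | = (2)(1) - (-2)(2) = 6.
                   | 2  1 |

Its absolute value is |J| = 6 (the area scaling factor).

Substituting x = 2u - 2v, y = 2u + v into the integrand,

    28x y → 112u^2 - 56u v - 56v^2,

so the integral becomes

    ∬_R (112u^2 - 56u v - 56v^2) · |J| du dv = ∫_0^2 ∫_0^3 (672u^2 - 336u v - 336v^2) dv du.

Inner (v): 2016u^2 - 1512u - 3024.
Outer (u): -3696.

Therefore ∬_D (28x y) dx dy = -3696.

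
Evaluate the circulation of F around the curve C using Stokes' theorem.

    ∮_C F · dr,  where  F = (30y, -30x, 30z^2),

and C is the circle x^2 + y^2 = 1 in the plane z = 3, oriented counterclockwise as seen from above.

Let S be the flat disk x^2 + y^2 ≤ 1 in the plane z = 3, with upward unit normal n̂ = ẑ. By Stokes' theorem,

    ∮_C F · dr = ∬_S (∇ × F) · n̂ dS = ∬_D (curl F)_z dA,

where D is the disk x^2 + y^2 ≤ 1.

Compute the curl of F = (30y, -30x, 30z^2):
    (∇ × F)_x = ∂F_z/∂y - ∂F_y/∂z = 0,
    (∇ × F)_y = ∂F_x/∂z - ∂F_z/∂x = 0,
    (∇ × F)_z = ∂F_y/∂x - ∂F_x/∂y = -60.

On z = 3, (curl F)_z = -60.

Convert to polar (x = r cos θ, y = r sin θ, dA = r dr dθ); the integrand becomes -60, so

    ∬_D (curl F)_z dA = ∫_0^{2π} ∫_0^{1} (-60) · r dr dθ.

Inner (r from 0 to 1): -30.
Outer (θ from 0 to 2π): -60π.

Therefore ∮_C F · dr = -60π.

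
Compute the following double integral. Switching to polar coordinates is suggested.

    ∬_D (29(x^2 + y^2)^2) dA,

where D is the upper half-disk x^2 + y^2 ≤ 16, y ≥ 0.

The region D is 0 ≤ r ≤ 4, 0 ≤ θ ≤ π in polar coordinates, where x = r cos(θ), y = r sin(θ), and dA = r dr dθ.

Under the substitution, the integrand becomes 29r^4, so

    ∬_D (29(x^2 + y^2)^2) dA = ∫_{0}^{π} ∫_{0}^{4} (29r^4) · r dr dθ.

Inner integral (in r): ∫_{0}^{4} (29r^4) · r dr = 59392/3.

Outer integral (in θ): ∫_{0}^{π} (59392/3) dθ = 59392π/3.

Therefore ∬_D (29(x^2 + y^2)^2) dA = 59392π/3.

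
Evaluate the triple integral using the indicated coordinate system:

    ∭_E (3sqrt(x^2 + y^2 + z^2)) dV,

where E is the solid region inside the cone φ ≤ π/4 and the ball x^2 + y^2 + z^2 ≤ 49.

In spherical coordinates, x = ρ sin(φ) cos(θ), y = ρ sin(φ) sin(θ), z = ρ cos(φ), and dV = ρ^2 sin(φ) dρ dφ dθ.

The integrand becomes 3ρ, so

    ∭_E (3sqrt(x^2 + y^2 + z^2)) dV = ∫_{0}^{2π} ∫_{0}^{π/4} ∫_{0}^{7} (3ρ) · ρ^2 sin(φ) dρ dφ dθ.

Inner (ρ): 7203sin(φ)/4.
Middle (φ): 7203/4 - 7203sqrt(2)/8.
Outer (θ): 7203π (2 - sqrt(2))/4.

Therefore the triple integral equals 7203π (2 - sqrt(2))/4.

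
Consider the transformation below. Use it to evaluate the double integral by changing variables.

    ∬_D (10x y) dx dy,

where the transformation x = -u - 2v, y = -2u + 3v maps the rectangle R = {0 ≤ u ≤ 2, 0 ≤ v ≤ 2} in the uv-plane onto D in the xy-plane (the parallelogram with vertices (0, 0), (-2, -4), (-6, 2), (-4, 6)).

Compute the Jacobian determinant of (x, y) with respect to (u, v):

    ∂(x,y)/∂(u,v) = | -1  -2 | = (-1)(3) - (-2)(-2) = -7.
                   | -2  3 |

Its absolute value is |J| = 7 (the area scaling factor).

Substituting x = -u - 2v, y = -2u + 3v into the integrand,

    10x y → 20u^2 + 10u v - 60v^2,

so the integral becomes

    ∬_R (20u^2 + 10u v - 60v^2) · |J| du dv = ∫_0^2 ∫_0^2 (140u^2 + 70u v - 420v^2) dv du.

Inner (v): 280u^2 + 140u - 1120.
Outer (u): -3640/3.

Therefore ∬_D (10x y) dx dy = -3640/3.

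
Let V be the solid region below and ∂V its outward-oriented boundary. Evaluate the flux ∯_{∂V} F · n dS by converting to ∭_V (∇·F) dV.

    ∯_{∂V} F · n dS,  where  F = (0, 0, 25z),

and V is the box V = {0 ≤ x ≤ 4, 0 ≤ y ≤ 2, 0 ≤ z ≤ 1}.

By the divergence theorem,

    ∯_{∂V} F · n dS = ∭_V (∇ · F) dV.

Compute the divergence:
    ∇ · F = ∂F_x/∂x + ∂F_y/∂y + ∂F_z/∂z = 0 + 0 + 25 = 25.

V is a rectangular box, so dV = dx dy dz with 0 ≤ x ≤ 4, 0 ≤ y ≤ 2, 0 ≤ z ≤ 1.

Integrate (25) over V as an iterated integral:

    ∭_V (∇·F) dV = ∫_0^{4} ∫_0^{2} ∫_0^{1} (25) dz dy dx.

Inner (z from 0 to 1): 25.
Middle (y from 0 to 2): 50.
Outer (x from 0 to 4): 200.

Therefore ∯_{∂V} F · n dS = 200.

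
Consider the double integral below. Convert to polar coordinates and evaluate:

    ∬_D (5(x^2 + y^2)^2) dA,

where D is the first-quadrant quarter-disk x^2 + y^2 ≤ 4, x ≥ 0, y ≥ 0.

The region D is 0 ≤ r ≤ 2, 0 ≤ θ ≤ π/2 in polar coordinates, where x = r cos(θ), y = r sin(θ), and dA = r dr dθ.

Under the substitution, the integrand becomes 5r^4, so

    ∬_D (5(x^2 + y^2)^2) dA = ∫_{0}^{π/2} ∫_{0}^{2} (5r^4) · r dr dθ.

Inner integral (in r): ∫_{0}^{2} (5r^4) · r dr = 160/3.

Outer integral (in θ): ∫_{0}^{π/2} (160/3) dθ = 80π/3.

Therefore ∬_D (5(x^2 + y^2)^2) dA = 80π/3.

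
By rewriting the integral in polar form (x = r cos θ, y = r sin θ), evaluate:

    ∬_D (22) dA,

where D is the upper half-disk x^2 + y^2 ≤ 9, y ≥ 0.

The region D is 0 ≤ r ≤ 3, 0 ≤ θ ≤ π in polar coordinates, where x = r cos(θ), y = r sin(θ), and dA = r dr dθ.

Under the substitution, the integrand becomes 22, so

    ∬_D (22) dA = ∫_{0}^{π} ∫_{0}^{3} (22) · r dr dθ.

Inner integral (in r): ∫_{0}^{3} (22) · r dr = 99.

Outer integral (in θ): ∫_{0}^{π} (99) dθ = 99π.

Therefore ∬_D (22) dA = 99π.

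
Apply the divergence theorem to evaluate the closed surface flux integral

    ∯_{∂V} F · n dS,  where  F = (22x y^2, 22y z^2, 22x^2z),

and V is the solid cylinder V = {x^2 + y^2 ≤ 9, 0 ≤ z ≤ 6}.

By the divergence theorem,

    ∯_{∂V} F · n dS = ∭_V (∇ · F) dV.

Compute the divergence:
    ∇ · F = ∂F_x/∂x + ∂F_y/∂y + ∂F_z/∂z = 22y^2 + 22z^2 + 22x^2 = 22x^2 + 22y^2 + 22z^2.

In cylindrical coordinates, x = r cos(θ), y = r sin(θ), z = z, dV = r dr dθ dz, with 0 ≤ r ≤ 3, 0 ≤ θ ≤ 2π, 0 ≤ z ≤ 6.

The integrand, after substitution and multiplying by the volume element, becomes (22r^2 + 22z^2) · r, so

    ∭_V (∇·F) dV = ∫_0^{2π} ∫_0^{3} ∫_0^{6} (22r^2 + 22z^2) · r dz dr dθ.

Inner (z from 0 to 6): 132r (r^2 + 12).
Middle (r from 0 to 3): 9801.
Outer (θ from 0 to 2π): 19602π.

Therefore ∯_{∂V} F · n dS = 19602π.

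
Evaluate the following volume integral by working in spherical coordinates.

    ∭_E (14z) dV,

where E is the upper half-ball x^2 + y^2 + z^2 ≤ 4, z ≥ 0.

In spherical coordinates, x = ρ sin(φ) cos(θ), y = ρ sin(φ) sin(θ), z = ρ cos(φ), and dV = ρ^2 sin(φ) dρ dφ dθ.

The integrand becomes 14ρ cos(φ), so

    ∭_E (14z) dV = ∫_{0}^{2π} ∫_{0}^{π/2} ∫_{0}^{2} (14ρ cos(φ)) · ρ^2 sin(φ) dρ dφ dθ.

Inner (ρ): 28sin(2φ).
Middle (φ): 28.
Outer (θ): 56π.

Therefore the triple integral equals 56π.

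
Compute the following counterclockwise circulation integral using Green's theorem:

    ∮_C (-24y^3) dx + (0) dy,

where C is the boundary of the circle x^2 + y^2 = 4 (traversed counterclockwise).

Green's theorem converts the closed line integral into a double integral over the enclosed region D:

    ∮_C P dx + Q dy = ∬_D (∂Q/∂x - ∂P/∂y) dA.

Here P = -24y^3, Q = 0, so

    ∂Q/∂x = 0,    ∂P/∂y = -72y^2,
    ∂Q/∂x - ∂P/∂y = 72y^2.

D is the region x^2 + y^2 ≤ 4. Evaluating the double integral:

In polar coordinates (x = r cos θ, y = r sin θ, dA = r dr dθ) the integrand becomes 72r^2sin(θ)^2, so

    ∬_D (72y^2) dA = ∫_0^{2π} ∫_0^{2} (72r^2sin(θ)^2) · r dr dθ.

Inner (r from 0 to 2): 288sin(θ)^2.
Outer (θ from 0 to 2π): 288π.

Therefore ∮_C P dx + Q dy = 288π.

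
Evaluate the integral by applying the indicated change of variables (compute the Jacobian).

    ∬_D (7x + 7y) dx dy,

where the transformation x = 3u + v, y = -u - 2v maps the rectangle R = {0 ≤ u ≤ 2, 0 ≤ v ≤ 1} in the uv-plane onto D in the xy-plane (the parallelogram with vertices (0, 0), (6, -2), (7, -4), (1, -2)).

Compute the Jacobian determinant of (x, y) with respect to (u, v):

    ∂(x,y)/∂(u,v) = | 3  1 | = (3)(-2) - (1)(-1) = -5.
                   | -1  -2 |

Its absolute value is |J| = 5 (the area scaling factor).

Substituting x = 3u + v, y = -u - 2v into the integrand,

    7x + 7y → 14u - 7v,

so the integral becomes

    ∬_R (14u - 7v) · |J| du dv = ∫_0^2 ∫_0^1 (70u - 35v) dv du.

Inner (v): 70u - 35/2.
Outer (u): 105.

Therefore ∬_D (7x + 7y) dx dy = 105.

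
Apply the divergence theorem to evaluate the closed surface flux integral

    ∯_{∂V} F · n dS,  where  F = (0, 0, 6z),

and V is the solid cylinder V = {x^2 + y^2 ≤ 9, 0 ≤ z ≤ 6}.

By the divergence theorem,

    ∯_{∂V} F · n dS = ∭_V (∇ · F) dV.

Compute the divergence:
    ∇ · F = ∂F_x/∂x + ∂F_y/∂y + ∂F_z/∂z = 0 + 0 + 6 = 6.

In cylindrical coordinates, x = r cos(θ), y = r sin(θ), z = z, dV = r dr dθ dz, with 0 ≤ r ≤ 3, 0 ≤ θ ≤ 2π, 0 ≤ z ≤ 6.

The integrand, after substitution and multiplying by the volume element, becomes (6) · r, so

    ∭_V (∇·F) dV = ∫_0^{2π} ∫_0^{3} ∫_0^{6} (6) · r dz dr dθ.

Inner (z from 0 to 6): 36r.
Middle (r from 0 to 3): 162.
Outer (θ from 0 to 2π): 324π.

Therefore ∯_{∂V} F · n dS = 324π.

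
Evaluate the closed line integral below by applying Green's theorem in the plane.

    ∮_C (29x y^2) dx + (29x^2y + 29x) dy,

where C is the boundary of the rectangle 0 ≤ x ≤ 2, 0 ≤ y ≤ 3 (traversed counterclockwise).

Green's theorem converts the closed line integral into a double integral over the enclosed region D:

    ∮_C P dx + Q dy = ∬_D (∂Q/∂x - ∂P/∂y) dA.

Here P = 29x y^2, Q = 29x^2y + 29x, so

    ∂Q/∂x = 58x y + 29,    ∂P/∂y = 58x y,
    ∂Q/∂x - ∂P/∂y = 29.

D is the region 0 ≤ x ≤ 2, 0 ≤ y ≤ 3. Evaluating the double integral:

    ∬_D (29) dA = ∫_0^{2} ∫_0^{3} (29) dy dx.

Inner (y from 0 to 3): 87.
Outer (x from 0 to 2): 174.

Therefore ∮_C P dx + Q dy = 174.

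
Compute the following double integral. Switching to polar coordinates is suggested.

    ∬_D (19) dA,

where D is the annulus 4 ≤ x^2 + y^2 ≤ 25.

The region D is 2 ≤ r ≤ 5, 0 ≤ θ ≤ 2π in polar coordinates, where x = r cos(θ), y = r sin(θ), and dA = r dr dθ.

Under the substitution, the integrand becomes 19, so

    ∬_D (19) dA = ∫_{0}^{2π} ∫_{2}^{5} (19) · r dr dθ.

Inner integral (in r): ∫_{2}^{5} (19) · r dr = 399/2.

Outer integral (in θ): ∫_{0}^{2π} (399/2) dθ = 399π.

Therefore ∬_D (19) dA = 399π.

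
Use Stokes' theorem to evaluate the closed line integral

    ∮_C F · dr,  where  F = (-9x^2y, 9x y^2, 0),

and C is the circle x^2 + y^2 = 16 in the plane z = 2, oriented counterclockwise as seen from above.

Let S be the flat disk x^2 + y^2 ≤ 16 in the plane z = 2, with upward unit normal n̂ = ẑ. By Stokes' theorem,

    ∮_C F · dr = ∬_S (∇ × F) · n̂ dS = ∬_D (curl F)_z dA,

where D is the disk x^2 + y^2 ≤ 16.

Compute the curl of F = (-9x^2y, 9x y^2, 0):
    (∇ × F)_x = ∂F_z/∂y - ∂F_y/∂z = 0,
    (∇ × F)_y = ∂F_x/∂z - ∂F_z/∂x = 0,
    (∇ × F)_z = ∂F_y/∂x - ∂F_x/∂y = 9x^2 + 9y^2.

On z = 2, (curl F)_z = 9x^2 + 9y^2.

Convert to polar (x = r cos θ, y = r sin θ, dA = r dr dθ); the integrand becomes 9r^2, so

    ∬_D (curl F)_z dA = ∫_0^{2π} ∫_0^{4} (9r^2) · r dr dθ.

Inner (r from 0 to 4): 576.
Outer (θ from 0 to 2π): 1152π.

Therefore ∮_C F · dr = 1152π.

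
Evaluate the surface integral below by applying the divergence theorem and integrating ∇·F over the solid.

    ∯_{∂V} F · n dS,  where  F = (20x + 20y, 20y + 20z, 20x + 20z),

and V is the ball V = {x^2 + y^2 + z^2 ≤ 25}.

By the divergence theorem,

    ∯_{∂V} F · n dS = ∭_V (∇ · F) dV.

Compute the divergence:
    ∇ · F = ∂F_x/∂x + ∂F_y/∂y + ∂F_z/∂z = 20 + 20 + 20 = 60.

In spherical coordinates, x = ρ sin(φ) cos(θ), y = ρ sin(φ) sin(θ), z = ρ cos(φ), dV = ρ^2 sin(φ) dρ dφ dθ, with 0 ≤ ρ ≤ 5, 0 ≤ φ ≤ π, 0 ≤ θ ≤ 2π.

The integrand, after substitution and multiplying by the volume element, becomes (60) · ρ^2 sin(φ), so

    ∭_V (∇·F) dV = ∫_0^{2π} ∫_0^{π} ∫_0^{5} (60) · ρ^2 sin(φ) dρ dφ dθ.

Inner (ρ from 0 to 5): 2500sin(φ).
Middle (φ from 0 to π): 5000.
Outer (θ from 0 to 2π): 10000π.

Therefore ∯_{∂V} F · n dS = 10000π.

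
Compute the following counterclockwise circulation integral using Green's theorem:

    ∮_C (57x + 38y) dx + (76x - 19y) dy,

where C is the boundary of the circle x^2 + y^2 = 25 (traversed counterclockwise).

Green's theorem converts the closed line integral into a double integral over the enclosed region D:

    ∮_C P dx + Q dy = ∬_D (∂Q/∂x - ∂P/∂y) dA.

Here P = 57x + 38y, Q = 76x - 19y, so

    ∂Q/∂x = 76,    ∂P/∂y = 38,
    ∂Q/∂x - ∂P/∂y = 38.

D is the region x^2 + y^2 ≤ 25. Evaluating the double integral:

In polar coordinates (x = r cos θ, y = r sin θ, dA = r dr dθ) the integrand becomes 38, so

    ∬_D (38) dA = ∫_0^{2π} ∫_0^{5} (38) · r dr dθ.

Inner (r from 0 to 5): 475.
Outer (θ from 0 to 2π): 950π.

Therefore ∮_C P dx + Q dy = 950π.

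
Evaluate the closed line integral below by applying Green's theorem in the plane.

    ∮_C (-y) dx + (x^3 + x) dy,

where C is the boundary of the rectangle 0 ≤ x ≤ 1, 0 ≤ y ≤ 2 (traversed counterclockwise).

Green's theorem converts the closed line integral into a double integral over the enclosed region D:

    ∮_C P dx + Q dy = ∬_D (∂Q/∂x - ∂P/∂y) dA.

Here P = -y, Q = x^3 + x, so

    ∂Q/∂x = 3x^2 + 1,    ∂P/∂y = -1,
    ∂Q/∂x - ∂P/∂y = 3x^2 + 2.

D is the region 0 ≤ x ≤ 1, 0 ≤ y ≤ 2. Evaluating the double integral:

    ∬_D (3x^2 + 2) dA = ∫_0^{1} ∫_0^{2} (3x^2 + 2) dy dx.

Inner (y from 0 to 2): 6x^2 + 4.
Outer (x from 0 to 1): 6.

Therefore ∮_C P dx + Q dy = 6.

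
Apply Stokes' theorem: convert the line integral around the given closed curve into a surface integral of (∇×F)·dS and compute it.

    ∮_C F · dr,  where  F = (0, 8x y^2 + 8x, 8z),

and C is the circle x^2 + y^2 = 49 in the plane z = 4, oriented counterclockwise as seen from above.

Let S be the flat disk x^2 + y^2 ≤ 49 in the plane z = 4, with upward unit normal n̂ = ẑ. By Stokes' theorem,

    ∮_C F · dr = ∬_S (∇ × F) · n̂ dS = ∬_D (curl F)_z dA,

where D is the disk x^2 + y^2 ≤ 49.

Compute the curl of F = (0, 8x y^2 + 8x, 8z):
    (∇ × F)_x = ∂F_z/∂y - ∂F_y/∂z = 0,
    (∇ × F)_y = ∂F_x/∂z - ∂F_z/∂x = 0,
    (∇ × F)_z = ∂F_y/∂x - ∂F_x/∂y = 8y^2 + 8.

On z = 4, (curl F)_z = 8y^2 + 8.

Convert to polar (x = r cos θ, y = r sin θ, dA = r dr dθ); the integrand becomes 8r^2sin(θ)^2 + 8, so

    ∬_D (curl F)_z dA = ∫_0^{2π} ∫_0^{7} (8r^2sin(θ)^2 + 8) · r dr dθ.

Inner (r from 0 to 7): 4802sin(θ)^2 + 196.
Outer (θ from 0 to 2π): 5194π.

Therefore ∮_C F · dr = 5194π.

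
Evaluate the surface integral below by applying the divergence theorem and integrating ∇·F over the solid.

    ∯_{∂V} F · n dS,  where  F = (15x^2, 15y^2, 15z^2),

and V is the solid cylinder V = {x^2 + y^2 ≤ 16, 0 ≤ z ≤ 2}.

By the divergence theorem,

    ∯_{∂V} F · n dS = ∭_V (∇ · F) dV.

Compute the divergence:
    ∇ · F = ∂F_x/∂x + ∂F_y/∂y + ∂F_z/∂z = 30x + 30y + 30z.

In cylindrical coordinates, x = r cos(θ), y = r sin(θ), z = z, dV = r dr dθ dz, with 0 ≤ r ≤ 4, 0 ≤ θ ≤ 2π, 0 ≤ z ≤ 2.

The integrand, after substitution and multiplying by the volume element, becomes (30sqrt(2)r sin(θ + π/4) + 30z) · r, so

    ∭_V (∇·F) dV = ∫_0^{2π} ∫_0^{4} ∫_0^{2} (30sqrt(2)r sin(θ + π/4) + 30z) · r dz dr dθ.

Inner (z from 0 to 2): 60r (sqrt(2)r sin(θ + π/4) + 1).
Middle (r from 0 to 4): 1280sqrt(2)sin(θ + π/4) + 480.
Outer (θ from 0 to 2π): 960π.

Therefore ∯_{∂V} F · n dS = 960π.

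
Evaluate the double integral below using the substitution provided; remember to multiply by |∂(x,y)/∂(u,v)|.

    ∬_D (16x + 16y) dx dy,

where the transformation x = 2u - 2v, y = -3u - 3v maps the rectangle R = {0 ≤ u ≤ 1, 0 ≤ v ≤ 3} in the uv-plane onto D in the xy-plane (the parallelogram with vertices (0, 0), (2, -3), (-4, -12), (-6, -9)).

Compute the Jacobian determinant of (x, y) with respect to (u, v):

    ∂(x,y)/∂(u,v) = | 2  -2 | = (2)(-3) - (-2)(-3) = -12.
                   | -3  -3 |

Its absolute value is |J| = 12 (the area scaling factor).

Substituting x = 2u - 2v, y = -3u - 3v into the integrand,

    16x + 16y → -16u - 80v,

so the integral becomes

    ∬_R (-16u - 80v) · |J| du dv = ∫_0^1 ∫_0^3 (-192u - 960v) dv du.

Inner (v): -576u - 4320.
Outer (u): -4608.

Therefore ∬_D (16x + 16y) dx dy = -4608.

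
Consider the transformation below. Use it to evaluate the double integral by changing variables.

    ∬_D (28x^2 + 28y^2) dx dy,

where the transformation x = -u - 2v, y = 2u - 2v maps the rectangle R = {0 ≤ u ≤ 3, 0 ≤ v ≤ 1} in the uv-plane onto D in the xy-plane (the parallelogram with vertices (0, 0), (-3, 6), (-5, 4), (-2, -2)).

Compute the Jacobian determinant of (x, y) with respect to (u, v):

    ∂(x,y)/∂(u,v) = | -1  -2 | = (-1)(-2) - (-2)(2) = 6.
                   | 2  -2 |

Its absolute value is |J| = 6 (the area scaling factor).

Substituting x = -u - 2v, y = 2u - 2v into the integrand,

    28x^2 + 28y^2 → 140u^2 - 112u v + 224v^2,

so the integral becomes

    ∬_R (140u^2 - 112u v + 224v^2) · |J| du dv = ∫_0^3 ∫_0^1 (840u^2 - 672u v + 1344v^2) dv du.

Inner (v): 840u^2 - 336u + 448.
Outer (u): 7392.

Therefore ∬_D (28x^2 + 28y^2) dx dy = 7392.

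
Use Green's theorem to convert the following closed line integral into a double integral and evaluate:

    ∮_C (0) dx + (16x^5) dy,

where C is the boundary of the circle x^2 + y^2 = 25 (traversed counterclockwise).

Green's theorem converts the closed line integral into a double integral over the enclosed region D:

    ∮_C P dx + Q dy = ∬_D (∂Q/∂x - ∂P/∂y) dA.

Here P = 0, Q = 16x^5, so

    ∂Q/∂x = 80x^4,    ∂P/∂y = 0,
    ∂Q/∂x - ∂P/∂y = 80x^4.

D is the region x^2 + y^2 ≤ 25. Evaluating the double integral:

In polar coordinates (x = r cos θ, y = r sin θ, dA = r dr dθ) the integrand becomes 80r^4cos(θ)^4, so

    ∬_D (80x^4) dA = ∫_0^{2π} ∫_0^{5} (80r^4cos(θ)^4) · r dr dθ.

Inner (r from 0 to 5): 625000cos(θ)^4/3.
Outer (θ from 0 to 2π): 156250π.

Therefore ∮_C P dx + Q dy = 156250π.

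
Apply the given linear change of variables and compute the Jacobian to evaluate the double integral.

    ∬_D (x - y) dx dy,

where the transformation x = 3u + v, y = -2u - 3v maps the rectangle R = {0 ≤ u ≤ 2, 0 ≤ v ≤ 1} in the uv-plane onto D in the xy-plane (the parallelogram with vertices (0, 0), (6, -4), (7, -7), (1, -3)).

Compute the Jacobian determinant of (x, y) with respect to (u, v):

    ∂(x,y)/∂(u,v) = | 3  1 | = (3)(-3) - (1)(-2) = -7.
                   | -2  -3 |

Its absolute value is |J| = 7 (the area scaling factor).

Substituting x = 3u + v, y = -2u - 3v into the integrand,

    x - y → 5u + 4v,

so the integral becomes

    ∬_R (5u + 4v) · |J| du dv = ∫_0^2 ∫_0^1 (35u + 28v) dv du.

Inner (v): 35u + 14.
Outer (u): 98.

Therefore ∬_D (x - y) dx dy = 98.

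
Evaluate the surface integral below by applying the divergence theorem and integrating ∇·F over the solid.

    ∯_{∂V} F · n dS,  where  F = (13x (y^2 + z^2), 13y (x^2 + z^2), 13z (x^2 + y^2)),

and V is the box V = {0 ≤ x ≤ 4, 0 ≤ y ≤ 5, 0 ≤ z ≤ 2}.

By the divergence theorem,

    ∯_{∂V} F · n dS = ∭_V (∇ · F) dV.

Compute the divergence:
    ∇ · F = ∂F_x/∂x + ∂F_y/∂y + ∂F_z/∂z = 13y^2 + 13z^2 + 13x^2 + 13z^2 + 13x^2 + 13y^2 = 26x^2 + 26y^2 + 26z^2.

V is a rectangular box, so dV = dx dy dz with 0 ≤ x ≤ 4, 0 ≤ y ≤ 5, 0 ≤ z ≤ 2.

Integrate (26x^2 + 26y^2 + 26z^2) over V as an iterated integral:

    ∭_V (∇·F) dV = ∫_0^{4} ∫_0^{5} ∫_0^{2} (26x^2 + 26y^2 + 26z^2) dz dy dx.

Inner (z from 0 to 2): 52x^2 + 52y^2 + 208/3.
Middle (y from 0 to 5): 260x^2 + 7540/3.
Outer (x from 0 to 4): 15600.

Therefore ∯_{∂V} F · n dS = 15600.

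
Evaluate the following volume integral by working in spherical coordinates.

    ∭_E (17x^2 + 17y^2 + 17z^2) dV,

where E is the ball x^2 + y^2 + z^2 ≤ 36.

In spherical coordinates, x = ρ sin(φ) cos(θ), y = ρ sin(φ) sin(θ), z = ρ cos(φ), and dV = ρ^2 sin(φ) dρ dφ dθ.

The integrand becomes 17ρ^2, so

    ∭_E (17x^2 + 17y^2 + 17z^2) dV = ∫_{0}^{2π} ∫_{0}^{π} ∫_{0}^{6} (17ρ^2) · ρ^2 sin(φ) dρ dφ dθ.

Inner (ρ): 132192sin(φ)/5.
Middle (φ): 264384/5.
Outer (θ): 528768π/5.

Therefore the triple integral equals 528768π/5.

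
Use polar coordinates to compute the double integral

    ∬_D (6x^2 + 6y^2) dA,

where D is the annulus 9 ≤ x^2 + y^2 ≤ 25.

The region D is 3 ≤ r ≤ 5, 0 ≤ θ ≤ 2π in polar coordinates, where x = r cos(θ), y = r sin(θ), and dA = r dr dθ.

Under the substitution, the integrand becomes 6r^2, so

    ∬_D (6x^2 + 6y^2) dA = ∫_{0}^{2π} ∫_{3}^{5} (6r^2) · r dr dθ.

Inner integral (in r): ∫_{3}^{5} (6r^2) · r dr = 816.

Outer integral (in θ): ∫_{0}^{2π} (816) dθ = 1632π.

Therefore ∬_D (6x^2 + 6y^2) dA = 1632π.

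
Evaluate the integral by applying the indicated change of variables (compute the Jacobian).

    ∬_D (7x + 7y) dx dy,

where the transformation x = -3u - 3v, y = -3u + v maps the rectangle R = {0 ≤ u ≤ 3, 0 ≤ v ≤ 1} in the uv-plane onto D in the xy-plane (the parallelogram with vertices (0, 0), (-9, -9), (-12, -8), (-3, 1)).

Compute the Jacobian determinant of (x, y) with respect to (u, v):

    ∂(x,y)/∂(u,v) = | -3  -3 | = (-3)(1) - (-3)(-3) = -12.
                   | -3  1 |

Its absolute value is |J| = 12 (the area scaling factor).

Substituting x = -3u - 3v, y = -3u + v into the integrand,

    7x + 7y → -42u - 14v,

so the integral becomes

    ∬_R (-42u - 14v) · |J| du dv = ∫_0^3 ∫_0^1 (-504u - 168v) dv du.

Inner (v): -504u - 84.
Outer (u): -2520.

Therefore ∬_D (7x + 7y) dx dy = -2520.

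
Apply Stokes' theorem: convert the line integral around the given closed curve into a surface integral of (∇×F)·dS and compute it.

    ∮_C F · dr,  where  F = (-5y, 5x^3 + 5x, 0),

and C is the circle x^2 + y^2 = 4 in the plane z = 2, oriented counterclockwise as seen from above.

Let S be the flat disk x^2 + y^2 ≤ 4 in the plane z = 2, with upward unit normal n̂ = ẑ. By Stokes' theorem,

    ∮_C F · dr = ∬_S (∇ × F) · n̂ dS = ∬_D (curl F)_z dA,

where D is the disk x^2 + y^2 ≤ 4.

Compute the curl of F = (-5y, 5x^3 + 5x, 0):
    (∇ × F)_x = ∂F_z/∂y - ∂F_y/∂z = 0,
    (∇ × F)_y = ∂F_x/∂z - ∂F_z/∂x = 0,
    (∇ × F)_z = ∂F_y/∂x - ∂F_x/∂y = 15x^2 + 10.

On z = 2, (curl F)_z = 15x^2 + 10.

Convert to polar (x = r cos θ, y = r sin θ, dA = r dr dθ); the integrand becomes 15r^2cos(θ)^2 + 10, so

    ∬_D (curl F)_z dA = ∫_0^{2π} ∫_0^{2} (15r^2cos(θ)^2 + 10) · r dr dθ.

Inner (r from 0 to 2): 60cos(θ)^2 + 20.
Outer (θ from 0 to 2π): 100π.

Therefore ∮_C F · dr = 100π.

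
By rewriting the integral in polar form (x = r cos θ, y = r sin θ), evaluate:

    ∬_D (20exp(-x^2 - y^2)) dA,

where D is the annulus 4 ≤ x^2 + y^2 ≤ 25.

The region D is 2 ≤ r ≤ 5, 0 ≤ θ ≤ 2π in polar coordinates, where x = r cos(θ), y = r sin(θ), and dA = r dr dθ.

Under the substitution, the integrand becomes 20exp(-r^2), so

    ∬_D (20exp(-x^2 - y^2)) dA = ∫_{0}^{2π} ∫_{2}^{5} (20exp(-r^2)) · r dr dθ.

Inner integral (in r): ∫_{2}^{5} (20exp(-r^2)) · r dr = -(10 - 10exp(21))exp(-25).

Outer integral (in θ): ∫_{0}^{2π} (-(10 - 10exp(21))exp(-25)) dθ = -20π (1 - exp(21))exp(-25).

Therefore ∬_D (20exp(-x^2 - y^2)) dA = -20π (1 - exp(21))exp(-25).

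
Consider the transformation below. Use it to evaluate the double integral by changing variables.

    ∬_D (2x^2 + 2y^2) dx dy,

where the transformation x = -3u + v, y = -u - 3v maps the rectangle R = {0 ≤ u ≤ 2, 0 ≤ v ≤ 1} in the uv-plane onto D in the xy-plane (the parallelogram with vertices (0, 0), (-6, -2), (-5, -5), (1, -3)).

Compute the Jacobian determinant of (x, y) with respect to (u, v):

    ∂(x,y)/∂(u,v) = | -3  1 | = (-3)(-3) - (1)(-1) = 10.
                   | -1  -3 |

Its absolute value is |J| = 10 (the area scaling factor).

Substituting x = -3u + v, y = -u - 3v into the integrand,

    2x^2 + 2y^2 → 20u^2 + 20v^2,

so the integral becomes

    ∬_R (20u^2 + 20v^2) · |J| du dv = ∫_0^2 ∫_0^1 (200u^2 + 200v^2) dv du.

Inner (v): 200u^2 + 200/3.
Outer (u): 2000/3.

Therefore ∬_D (2x^2 + 2y^2) dx dy = 2000/3.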